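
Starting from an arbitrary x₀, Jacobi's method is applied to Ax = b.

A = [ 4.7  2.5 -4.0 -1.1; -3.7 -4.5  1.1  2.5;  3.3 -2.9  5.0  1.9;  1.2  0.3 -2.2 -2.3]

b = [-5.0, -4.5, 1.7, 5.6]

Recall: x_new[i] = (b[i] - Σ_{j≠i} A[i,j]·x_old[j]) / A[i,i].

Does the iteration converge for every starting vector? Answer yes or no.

Write A = D+L+U with D = diag(4.7, -4.5, 5, -2.3).
Jacobi: T = -D⁻¹(L+U), T[2,3] = -(1.9)/(5) = -0.3800; T[2,2] = 0.
  T[0,:] = [+0.0000 -0.5319 +0.8511 +0.2340]
  T[1,:] = [-0.8222 +0.0000 +0.2444 +0.5556]
  T[2,:] = [-0.6600 +0.5800 +0.0000 -0.3800]
  T[3,:] = [+0.5217 +0.1304 -0.9565 +0.0000]
|roots of det(T-λI)|: 1.1401, 0.8644, 0.8644, 0.0197.
ρ(T) = max|λ| = 1.1401; 1.1401 > 1: divergent.

no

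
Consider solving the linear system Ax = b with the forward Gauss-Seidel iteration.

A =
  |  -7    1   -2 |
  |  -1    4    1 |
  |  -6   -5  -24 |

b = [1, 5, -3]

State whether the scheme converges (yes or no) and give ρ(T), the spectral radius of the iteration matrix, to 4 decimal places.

yes, ρ = 0.2155

Diagonal D = diag(-7, 4, -24); L, U strict lower/upper.
GS T = -(D+L)⁻¹U: row 0 first, T[0,1] = -(1)/(-7) = +0.1429; later rows by forward substitution.
  T[0,:] = [+0.0000 +0.1429 -0.2857]
  T[1,:] = [+0.0000 +0.0357 -0.3214]
  T[2,:] = [+0.0000 -0.0432 +0.1384]
|λ(T)| sorted: 0.2155, 0.0414, 0.0000.
spectral radius ρ = 0.2155; 0.2155 < 1: convergent.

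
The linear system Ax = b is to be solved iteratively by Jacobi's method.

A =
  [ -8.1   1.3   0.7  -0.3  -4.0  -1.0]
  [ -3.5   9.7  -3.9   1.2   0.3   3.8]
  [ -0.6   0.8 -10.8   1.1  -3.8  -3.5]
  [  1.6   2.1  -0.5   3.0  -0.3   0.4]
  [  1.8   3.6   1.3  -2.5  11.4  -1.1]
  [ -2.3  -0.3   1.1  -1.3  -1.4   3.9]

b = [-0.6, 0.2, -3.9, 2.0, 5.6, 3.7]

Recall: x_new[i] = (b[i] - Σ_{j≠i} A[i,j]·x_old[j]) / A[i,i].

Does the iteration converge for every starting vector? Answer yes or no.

yes

Write A = D+L+U with D = diag(-8.1, 9.7, -10.8, 3, 11.4, 3.9).
T_J = -D⁻¹(L+U): T[0,1] = -(1.3)/(-8.1) = +0.1605; T[0,0] = 0.
  T[0,:] = [+0.0000  +0.1605  +0.0864  -0.0370  -0.4938  -0.1235]
  T[1,:] = [+0.3608  +0.0000  +0.4021  -0.1237  -0.0309  -0.3918]
  T[2,:] = [-0.0556  +0.0741  +0.0000  +0.1019  -0.3519  -0.3241]
  T[3,:] = [-0.5333  -0.7000  +0.1667  +0.0000  +0.1000  -0.1333]
  T[4,:] = [-0.1579  -0.3158  -0.1140  +0.2193  +0.0000  +0.0965]
  T[5,:] = [+0.5897  +0.0769  -0.2821  +0.3333  +0.3590  +0.0000]
|roots of det(T-λI)|: 0.8491, 0.4519, 0.4464, 0.4464, 0.2009, 0.1058.
ρ(T) = max|λ| = 0.8491; 0.8491 < 1, so it converges for any x₀.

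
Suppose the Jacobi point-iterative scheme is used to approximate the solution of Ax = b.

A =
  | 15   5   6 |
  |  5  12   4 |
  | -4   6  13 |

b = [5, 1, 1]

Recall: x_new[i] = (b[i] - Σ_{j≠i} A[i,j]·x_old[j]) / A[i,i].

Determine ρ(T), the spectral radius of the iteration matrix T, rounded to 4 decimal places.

0.5044

A = D + L + U where D = diag(15, 12, 13).
Jacobi T = -D⁻¹(L+U): T[0,1] = -(5)/(15) = -0.3333; T[0,0] = 0.
  T[0,:] = [+0.0000, -0.3333, -0.4000]
  T[1,:] = [-0.4167, +0.0000, -0.3333]
  T[2,:] = [+0.3077, -0.4615, +0.0000]
eigenvalue magnitudes: 0.5044, 0.2911, 0.2911.
spectral radius ρ = 0.5044; 0.5044 < 1: convergent.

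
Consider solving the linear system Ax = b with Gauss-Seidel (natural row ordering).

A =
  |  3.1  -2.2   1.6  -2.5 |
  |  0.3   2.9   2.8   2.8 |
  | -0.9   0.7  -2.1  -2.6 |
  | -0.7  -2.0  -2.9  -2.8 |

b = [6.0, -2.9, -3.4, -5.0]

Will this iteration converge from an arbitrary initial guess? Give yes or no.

no

Let D = diag(3.1, 2.9, -2.1, -2.8); L, U the strict triangles.
Gauss-Seidel: T = -(D+L)⁻¹U, row 0 first, T[0,2] = -(1.6)/(3.1) = -0.5161; later rows by forward substitution.
  T[0,:] = [+0.0000, +0.7097, -0.5161, +0.8065]
  T[1,:] = [+0.0000, -0.0734, -0.9121, -1.0489]
  T[2,:] = [+0.0000, -0.3286, -0.0828, -1.9334]
  T[3,:] = [+0.0000, +0.2154, +0.8664, +2.5500]
|eigenvalues of T|: 1.4807, 1.0495, 0.1365, 0.0000.
ρ = 1.4807; 1.4807 > 1: divergent.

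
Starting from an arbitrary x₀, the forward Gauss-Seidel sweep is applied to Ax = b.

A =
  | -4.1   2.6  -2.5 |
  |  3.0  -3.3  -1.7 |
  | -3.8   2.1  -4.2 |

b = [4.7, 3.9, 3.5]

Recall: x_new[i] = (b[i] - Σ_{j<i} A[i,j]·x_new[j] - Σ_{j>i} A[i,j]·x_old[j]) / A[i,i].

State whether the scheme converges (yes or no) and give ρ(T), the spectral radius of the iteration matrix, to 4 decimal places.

A = D + L + U where D = diag(-4.1, -3.3, -4.2).
GS T = -(D+L)⁻¹U: row 0 first, T[0,1] = -(2.6)/(-4.1) = +0.6341; later rows by forward substitution.
  T[0,:] = [+0.0000, +0.6341, -0.6098]
  T[1,:] = [+0.0000, +0.5765, -1.0695]
  T[2,:] = [+0.0000, -0.2855, +0.0169]
|roots of det(T-λI)|: 0.9161, 0.3226, 0.0000.
ρ = 0.9161; 0.9161 < 1, so it converges for any x₀.

yes, ρ = 0.9161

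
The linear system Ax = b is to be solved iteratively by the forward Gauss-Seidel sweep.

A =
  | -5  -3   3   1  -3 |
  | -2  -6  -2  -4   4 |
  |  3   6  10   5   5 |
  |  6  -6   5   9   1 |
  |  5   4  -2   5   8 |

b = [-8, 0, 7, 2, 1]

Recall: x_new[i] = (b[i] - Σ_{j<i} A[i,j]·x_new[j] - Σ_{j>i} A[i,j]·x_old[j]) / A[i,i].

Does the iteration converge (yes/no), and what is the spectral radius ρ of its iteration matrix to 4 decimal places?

A = D + L + U where D = diag(-5, -6, 10, 9, 8).
GS T = -(D+L)⁻¹U: row 0 first, T[0,1] = -(-3)/(-5) = -0.6000; later rows by forward substitution.
  T[0,:] = [+0.0000  -0.6000  +0.6000  +0.2000  -0.6000]
  T[1,:] = [+0.0000  +0.2000  -0.5333  -0.7333  +0.8667]
  T[2,:] = [+0.0000  +0.0600  +0.1400  -0.1200  -0.8400]
  T[3,:] = [+0.0000  +0.5000  -0.8333  -0.5556  +1.3333]
  T[4,:] = [+0.0000  -0.0225  +0.4475  +0.5589  -1.1017]
|roots of det(T-λI)|: 1.2130, 0.3959, 0.2283, 0.0634, 0.0000.
spectral radius ρ = 1.2130; 1.2130 > 1: divergent.

no, ρ = 1.2130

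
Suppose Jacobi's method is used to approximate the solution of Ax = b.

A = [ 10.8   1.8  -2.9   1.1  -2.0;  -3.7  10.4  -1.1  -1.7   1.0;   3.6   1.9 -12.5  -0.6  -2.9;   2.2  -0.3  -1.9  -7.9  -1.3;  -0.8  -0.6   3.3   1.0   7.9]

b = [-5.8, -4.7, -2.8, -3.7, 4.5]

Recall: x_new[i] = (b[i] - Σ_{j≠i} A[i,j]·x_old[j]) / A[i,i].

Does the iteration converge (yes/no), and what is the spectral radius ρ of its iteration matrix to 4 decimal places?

yes, ρ = 0.5202

Split A = D + L + U, D = diag(10.8, 10.4, -12.5, -7.9, 7.9).
Jacobi: T = -D⁻¹(L+U), T[4,1] = -(-0.6)/(7.9) = +0.0759; T[4,4] = 0.
  T[0,:] = [+0.0000, -0.1667, +0.2685, -0.1019, +0.1852]
  T[1,:] = [+0.3558, +0.0000, +0.1058, +0.1635, -0.0962]
  T[2,:] = [+0.2880, +0.1520, +0.0000, -0.0480, -0.2320]
  T[3,:] = [+0.2785, -0.0380, -0.2405, +0.0000, -0.1646]
  T[4,:] = [+0.1013, +0.0759, -0.4177, -0.1266, +0.0000]
eigenvalue magnitudes: 0.5202, 0.3406, 0.2545, 0.2545, 0.1506.
ρ = 0.5202; 0.5202 < 1, so it converges for any x₀.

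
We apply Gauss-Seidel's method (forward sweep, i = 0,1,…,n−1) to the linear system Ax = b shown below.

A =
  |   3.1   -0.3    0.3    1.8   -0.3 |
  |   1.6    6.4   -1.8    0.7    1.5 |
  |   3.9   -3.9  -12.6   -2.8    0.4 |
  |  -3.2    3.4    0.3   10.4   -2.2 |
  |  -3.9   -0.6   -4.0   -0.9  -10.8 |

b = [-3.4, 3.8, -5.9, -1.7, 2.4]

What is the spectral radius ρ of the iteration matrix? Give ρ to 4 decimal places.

0.6500

Diagonal D = diag(3.1, 6.4, -12.6, 10.4, -10.8); L, U strict lower/upper.
T_GS = -(D+L)⁻¹U: row 0 first, T[0,3] = -(1.8)/(3.1) = -0.5806; later rows by forward substitution.
  T[0,:] = [+0.0000  +0.0968  -0.0968  -0.5806  +0.0968]
  T[1,:] = [+0.0000  -0.0242  +0.3054  +0.0358  -0.2586]
  T[2,:] = [+0.0000  +0.0374  -0.1245  -0.4130  +0.1417]
  T[3,:] = [+0.0000  +0.0366  -0.1260  -0.1784  +0.3218]
  T[4,:] = [+0.0000  -0.0505  +0.0746  +0.3755  -0.0999]
|eigenvalues of T|: 0.6500, 0.2435, 0.0540, 0.0540, 0.0000.
ρ = 0.6500; 0.6500 < 1 ⇒ converges.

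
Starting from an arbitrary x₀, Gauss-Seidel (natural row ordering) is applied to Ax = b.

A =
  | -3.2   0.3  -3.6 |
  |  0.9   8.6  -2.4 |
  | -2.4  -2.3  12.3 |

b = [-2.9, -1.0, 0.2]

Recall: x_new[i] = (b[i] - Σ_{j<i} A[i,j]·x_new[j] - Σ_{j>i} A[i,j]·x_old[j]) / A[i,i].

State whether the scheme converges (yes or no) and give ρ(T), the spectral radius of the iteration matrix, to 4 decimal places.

Split A = D + L + U, D = diag(-3.2, 8.6, 12.3).
GS T = -(D+L)⁻¹U: row 0 first, T[0,1] = -(0.3)/(-3.2) = +0.0938; later rows by forward substitution.
  T[0,:] = [+0.0000 +0.0938 -1.1250]
  T[1,:] = [+0.0000 -0.0098 +0.3968]
  T[2,:] = [+0.0000 +0.0165 -0.1453]
moduli |λ_i(T)| = 0.1830, 0.0279, 0.0000.
ρ = 0.1830; 0.1830 < 1: convergent.

yes, ρ = 0.1830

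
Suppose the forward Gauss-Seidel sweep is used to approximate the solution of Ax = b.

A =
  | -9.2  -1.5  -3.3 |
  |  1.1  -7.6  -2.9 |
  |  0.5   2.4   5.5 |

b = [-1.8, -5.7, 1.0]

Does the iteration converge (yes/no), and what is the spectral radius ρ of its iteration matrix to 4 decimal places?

Write A = D+L+U with D = diag(-9.2, -7.6, 5.5).
Gauss-Seidel: T = -(D+L)⁻¹U, row 0 first, T[0,2] = -(-3.3)/(-9.2) = -0.3587; later rows by forward substitution.
  T[0,:] = [+0.0000  -0.1630  -0.3587]
  T[1,:] = [+0.0000  -0.0236  -0.4335]
  T[2,:] = [+0.0000  +0.0251  +0.2218]
|λ(T)| sorted: 0.1636, 0.0346, 0.0000.
ρ = 0.1636; 0.1636 < 1: convergent.

yes, ρ = 0.1636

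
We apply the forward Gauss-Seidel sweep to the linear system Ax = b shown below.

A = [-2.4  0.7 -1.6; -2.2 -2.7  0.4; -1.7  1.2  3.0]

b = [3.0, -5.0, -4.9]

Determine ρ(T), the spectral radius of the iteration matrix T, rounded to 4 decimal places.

0.9186

Let D = diag(-2.4, -2.7, 3); L, U the strict triangles.
Gauss-Seidel: T = -(D+L)⁻¹U, row 0 first, T[0,1] = -(0.7)/(-2.4) = +0.2917; later rows by forward substitution.
  T[0,:] = [+0.0000 +0.2917 -0.6667]
  T[1,:] = [+0.0000 -0.2377 +0.6914]
  T[2,:] = [+0.0000 +0.2603 -0.6543]
|λ(T)| sorted: 0.9186, 0.0267, 0.0000.
spectral radius ρ = 0.9186; 0.9186 < 1, so it converges for any x₀.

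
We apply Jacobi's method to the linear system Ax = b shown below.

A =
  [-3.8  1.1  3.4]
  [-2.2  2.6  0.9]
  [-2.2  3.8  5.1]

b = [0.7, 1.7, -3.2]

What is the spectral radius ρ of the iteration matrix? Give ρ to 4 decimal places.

Split A = D + L + U, D = diag(-3.8, 2.6, 5.1).
Jacobi T = -D⁻¹(L+U): T[1,2] = -(0.9)/(2.6) = -0.3462; T[1,1] = 0.
  T[0,:] = [+0.0000, +0.2895, +0.8947]
  T[1,:] = [+0.8462, +0.0000, -0.3462]
  T[2,:] = [+0.4314, -0.7451, +0.0000]
|eigenvalues of T|: 1.1840, 0.7162, 0.7162.
ρ = 1.1840; 1.1840 > 1: divergent.

1.1840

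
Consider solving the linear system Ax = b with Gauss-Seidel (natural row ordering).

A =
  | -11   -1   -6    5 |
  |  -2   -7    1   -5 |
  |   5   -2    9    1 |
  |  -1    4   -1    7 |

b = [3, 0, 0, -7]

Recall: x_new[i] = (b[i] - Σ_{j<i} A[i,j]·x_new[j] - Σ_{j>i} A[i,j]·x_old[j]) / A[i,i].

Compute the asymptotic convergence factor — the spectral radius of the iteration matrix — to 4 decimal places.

Diagonal D = diag(-11, -7, 9, 7); L, U strict lower/upper.
Gauss-Seidel: T = -(D+L)⁻¹U, row 0 first, T[0,2] = -(-6)/(-11) = -0.5455; later rows by forward substitution.
  T[0,:] = [+0.0000  -0.0909  -0.5455  +0.4545]
  T[1,:] = [+0.0000  +0.0260  +0.2987  -0.8442]
  T[2,:] = [+0.0000  +0.0563  +0.3694  -0.5512]
  T[3,:] = [+0.0000  -0.0198  -0.1958  +0.4686]
|eigenvalues of T|: 0.7973, 0.0625, 0.0041, 0.0000.
ρ = 0.7973; 0.7973 < 1, so it converges for any x₀.

0.7973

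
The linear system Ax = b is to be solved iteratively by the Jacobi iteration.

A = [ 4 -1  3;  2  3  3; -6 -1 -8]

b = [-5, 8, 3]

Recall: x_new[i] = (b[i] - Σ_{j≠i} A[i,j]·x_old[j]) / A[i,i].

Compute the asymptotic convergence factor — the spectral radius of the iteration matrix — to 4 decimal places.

Split A = D + L + U, D = diag(4, 3, -8).
Jacobi: T = -D⁻¹(L+U), T[0,1] = -(-1)/(4) = +0.2500; T[0,0] = 0.
  T[0,:] = [+0.0000 +0.2500 -0.7500]
  T[1,:] = [-0.6667 +0.0000 -1.0000]
  T[2,:] = [-0.7500 -0.1250 +0.0000]
|eigenvalues of T|: 0.8205, 0.5365, 0.2840.
ρ(T) = max|λ| = 0.8205; 0.8205 < 1 ⇒ converges.

0.8205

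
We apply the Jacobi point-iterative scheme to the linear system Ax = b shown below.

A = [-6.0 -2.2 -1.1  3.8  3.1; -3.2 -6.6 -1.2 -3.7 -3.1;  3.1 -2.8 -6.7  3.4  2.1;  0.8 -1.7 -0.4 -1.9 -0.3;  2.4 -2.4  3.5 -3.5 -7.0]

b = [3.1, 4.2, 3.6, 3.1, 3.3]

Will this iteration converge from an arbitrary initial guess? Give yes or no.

no

Diagonal D = diag(-6, -6.6, -6.7, -1.9, -7); L, U strict lower/upper.
Jacobi T = -D⁻¹(L+U): T[0,4] = -(3.1)/(-6) = +0.5167; T[0,0] = 0.
  T[0,:] = [+0.0000, -0.3667, -0.1833, +0.6333, +0.5167]
  T[1,:] = [-0.4848, +0.0000, -0.1818, -0.5606, -0.4697]
  T[2,:] = [+0.4627, -0.4179, +0.0000, +0.5075, +0.3134]
  T[3,:] = [+0.4211, -0.8947, -0.2105, +0.0000, -0.1579]
  T[4,:] = [+0.3429, -0.3429, +0.5000, -0.5000, +0.0000]
|roots of det(T-λI)|: 1.2501, 1.0318, 0.4206, 0.1357, 0.1357.
ρ = 1.2501; 1.2501 > 1: divergent.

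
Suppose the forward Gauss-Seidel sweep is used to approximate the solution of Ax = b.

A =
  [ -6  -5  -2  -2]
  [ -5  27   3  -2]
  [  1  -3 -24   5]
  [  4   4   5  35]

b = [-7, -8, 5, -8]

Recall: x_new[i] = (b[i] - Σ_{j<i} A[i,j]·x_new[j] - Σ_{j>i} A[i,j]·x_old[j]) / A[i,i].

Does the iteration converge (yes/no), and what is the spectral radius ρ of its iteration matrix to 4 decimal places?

Let D = diag(-6, 27, -24, 35); L, U the strict triangles.
Gauss-Seidel: T = -(D+L)⁻¹U, row 0 first, T[0,1] = -(-5)/(-6) = -0.8333; later rows by forward substitution.
  T[0,:] = [+0.0000 -0.8333 -0.3333 -0.3333]
  T[1,:] = [+0.0000 -0.1543 -0.1728 +0.0123]
  T[2,:] = [+0.0000 -0.0154 +0.0077 +0.1929]
  T[3,:] = [+0.0000 +0.1151 +0.0567 +0.0091]
|eigenvalues of T|: 0.2456, 0.0948, 0.0948, 0.0000.
spectral radius ρ = 0.2456; 0.2456 < 1 ⇒ converges.

yes, ρ = 0.2456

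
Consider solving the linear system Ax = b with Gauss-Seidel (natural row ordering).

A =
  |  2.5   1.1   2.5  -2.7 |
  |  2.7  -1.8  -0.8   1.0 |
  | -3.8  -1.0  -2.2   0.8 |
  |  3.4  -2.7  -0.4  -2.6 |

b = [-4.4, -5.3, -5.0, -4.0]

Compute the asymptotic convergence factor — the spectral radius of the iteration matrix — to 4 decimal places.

Write A = D+L+U with D = diag(2.5, -1.8, -2.2, -2.6).
Gauss-Seidel: T = -(D+L)⁻¹U, row 0 first, T[0,2] = -(2.5)/(2.5) = -1.0000; later rows by forward substitution.
  T[0,:] = [+0.0000, -0.4400, -1.0000, +1.0800]
  T[1,:] = [+0.0000, -0.6600, -1.9444, +2.1756]
  T[2,:] = [+0.0000, +1.0600, +2.6111, -2.4907]
  T[3,:] = [+0.0000, -0.0531, +0.3098, -0.4637]
|roots of det(T-λI)|: 1.2957, 0.2679, 0.2679, 0.0000.
ρ(T) = max|λ| = 1.2957; 1.2957 > 1: divergent.

1.2957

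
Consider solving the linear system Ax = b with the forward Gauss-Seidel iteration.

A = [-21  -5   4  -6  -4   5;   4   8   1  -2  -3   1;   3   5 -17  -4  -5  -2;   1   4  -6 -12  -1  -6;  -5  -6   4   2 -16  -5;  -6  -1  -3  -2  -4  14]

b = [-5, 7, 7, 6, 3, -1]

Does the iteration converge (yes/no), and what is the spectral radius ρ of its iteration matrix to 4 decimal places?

yes, ρ = 0.5175

Diagonal D = diag(-21, 8, -17, -12, -16, 14); L, U strict lower/upper.
Gauss-Seidel: T = -(D+L)⁻¹U, row 0 first, T[0,4] = -(-4)/(-21) = -0.1905; later rows by forward substitution.
  T[0,:] = [+0.0000, -0.2381, +0.1905, -0.2857, -0.1905, +0.2381]
  T[1,:] = [+0.0000, +0.1190, -0.2202, +0.3929, +0.4702, -0.2440]
  T[2,:] = [+0.0000, -0.0070, -0.0312, -0.1702, -0.1894, -0.1474]
  T[3,:] = [+0.0000, +0.0233, -0.0420, +0.1922, +0.1523, -0.4878]
  T[4,:] = [+0.0000, +0.0309, +0.0100, -0.0765, -0.1451, -0.3932]
  T[5,:] = [+0.0000, -0.0829, +0.0561, -0.1253, -0.1084, -0.1290]
|eigenvalues of T|: 0.5175, 0.2339, 0.2339, 0.1035, 0.0267, 0.0000.
ρ = 0.5175; 0.5175 < 1, so it converges for any x₀.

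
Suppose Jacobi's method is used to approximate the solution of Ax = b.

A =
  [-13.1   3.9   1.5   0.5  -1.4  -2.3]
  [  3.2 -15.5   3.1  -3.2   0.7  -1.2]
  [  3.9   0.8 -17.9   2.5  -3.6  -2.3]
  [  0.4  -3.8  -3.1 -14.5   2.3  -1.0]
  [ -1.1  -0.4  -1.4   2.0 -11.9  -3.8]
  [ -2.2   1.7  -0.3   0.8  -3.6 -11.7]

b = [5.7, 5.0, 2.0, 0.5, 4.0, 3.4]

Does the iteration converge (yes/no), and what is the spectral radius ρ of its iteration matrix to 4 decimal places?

yes, ρ = 0.5148

Write A = D+L+U with D = diag(-13.1, -15.5, -17.9, -14.5, -11.9, -11.7).
T_J = -D⁻¹(L+U): T[0,3] = -(0.5)/(-13.1) = +0.0382; T[0,0] = 0.
  T[0,:] = [+0.0000, +0.2977, +0.1145, +0.0382, -0.1069, -0.1756]
  T[1,:] = [+0.2065, +0.0000, +0.2000, -0.2065, +0.0452, -0.0774]
  T[2,:] = [+0.2179, +0.0447, +0.0000, +0.1397, -0.2011, -0.1285]
  T[3,:] = [+0.0276, -0.2621, -0.2138, +0.0000, +0.1586, -0.0690]
  T[4,:] = [-0.0924, -0.0336, -0.1176, +0.1681, +0.0000, -0.3193]
  T[5,:] = [-0.1880, +0.1453, -0.0256, +0.0684, -0.3077, +0.0000]
|eigenvalues of T|: 0.5148, 0.4191, 0.3801, 0.1969, 0.1336, 0.1336.
ρ = 0.5148; 0.5148 < 1, so it converges for any x₀.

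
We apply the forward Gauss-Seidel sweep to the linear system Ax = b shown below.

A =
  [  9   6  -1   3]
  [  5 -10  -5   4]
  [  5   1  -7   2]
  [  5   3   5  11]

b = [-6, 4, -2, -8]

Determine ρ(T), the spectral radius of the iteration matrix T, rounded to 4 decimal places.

0.8240

Split A = D + L + U, D = diag(9, -10, -7, 11).
Gauss-Seidel: T = -(D+L)⁻¹U, row 0 first, T[0,1] = -(6)/(9) = -0.6667; later rows by forward substitution.
  T[0,:] = [+0.0000  -0.6667  +0.1111  -0.3333]
  T[1,:] = [+0.0000  -0.3333  -0.4444  +0.2333]
  T[2,:] = [+0.0000  -0.5238  +0.0159  +0.0810]
  T[3,:] = [+0.0000  +0.6320  +0.0635  +0.0511]
eigenvalue magnitudes: 0.8240, 0.4375, 0.1201, 0.0000.
spectral radius ρ = 0.8240; 0.8240 < 1 ⇒ converges.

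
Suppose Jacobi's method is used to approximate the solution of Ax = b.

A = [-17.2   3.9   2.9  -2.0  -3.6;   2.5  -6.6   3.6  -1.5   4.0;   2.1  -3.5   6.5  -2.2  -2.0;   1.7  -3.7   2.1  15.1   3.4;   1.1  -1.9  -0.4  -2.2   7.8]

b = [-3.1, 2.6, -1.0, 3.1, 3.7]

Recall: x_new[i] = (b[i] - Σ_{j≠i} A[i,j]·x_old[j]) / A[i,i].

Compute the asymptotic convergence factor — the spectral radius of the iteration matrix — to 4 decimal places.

Write A = D+L+U with D = diag(-17.2, -6.6, 6.5, 15.1, 7.8).
Jacobi T = -D⁻¹(L+U): T[2,4] = -(-2)/(6.5) = +0.3077; T[2,2] = 0.
  T[0,:] = [+0.0000 +0.2267 +0.1686 -0.1163 -0.2093]
  T[1,:] = [+0.3788 +0.0000 +0.5455 -0.2273 +0.6061]
  T[2,:] = [-0.3231 +0.5385 +0.0000 +0.3385 +0.3077]
  T[3,:] = [-0.1126 +0.2450 -0.1391 +0.0000 -0.2252]
  T[4,:] = [-0.1410 +0.2436 +0.0513 +0.2821 +0.0000]
eigenvalue magnitudes: 0.7290, 0.3669, 0.3669, 0.1866, 0.1866.
spectral radius ρ = 0.7290; 0.7290 < 1, so it converges for any x₀.

0.7290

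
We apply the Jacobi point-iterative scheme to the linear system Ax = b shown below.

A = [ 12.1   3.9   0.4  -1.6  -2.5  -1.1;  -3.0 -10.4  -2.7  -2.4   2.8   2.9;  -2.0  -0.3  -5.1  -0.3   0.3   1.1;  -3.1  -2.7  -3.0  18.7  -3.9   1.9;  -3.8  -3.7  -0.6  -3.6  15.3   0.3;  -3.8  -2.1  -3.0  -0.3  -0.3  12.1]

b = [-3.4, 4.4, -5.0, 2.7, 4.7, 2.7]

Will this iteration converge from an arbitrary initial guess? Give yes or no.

Let D = diag(12.1, -10.4, -5.1, 18.7, 15.3, 12.1); L, U the strict triangles.
Jacobi: T = -D⁻¹(L+U), T[2,4] = -(0.3)/(-5.1) = +0.0588; T[2,2] = 0.
  T[0,:] = [+0.0000, -0.3223, -0.0331, +0.1322, +0.2066, +0.0909]
  T[1,:] = [-0.2885, +0.0000, -0.2596, -0.2308, +0.2692, +0.2788]
  T[2,:] = [-0.3922, -0.0588, +0.0000, -0.0588, +0.0588, +0.2157]
  T[3,:] = [+0.1658, +0.1444, +0.1604, +0.0000, +0.2086, -0.1016]
  T[4,:] = [+0.2484, +0.2418, +0.0392, +0.2353, +0.0000, -0.0196]
  T[5,:] = [+0.3140, +0.1736, +0.2479, +0.0248, +0.0248, +0.0000]
|λ(T)| sorted: 0.7123, 0.3885, 0.2850, 0.2768, 0.2768, 0.2052.
ρ = 0.7123; 0.7123 < 1: convergent.

yes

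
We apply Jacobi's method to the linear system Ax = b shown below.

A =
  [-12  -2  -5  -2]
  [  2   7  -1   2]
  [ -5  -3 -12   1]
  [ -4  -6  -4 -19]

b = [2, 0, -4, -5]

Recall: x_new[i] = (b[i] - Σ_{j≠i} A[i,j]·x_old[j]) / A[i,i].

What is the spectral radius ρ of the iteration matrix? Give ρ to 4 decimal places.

Let D = diag(-12, 7, -12, -19); L, U the strict triangles.
T_J = -D⁻¹(L+U): T[0,1] = -(-2)/(-12) = -0.1667; T[0,0] = 0.
  T[0,:] = [+0.0000 -0.1667 -0.4167 -0.1667]
  T[1,:] = [-0.2857 +0.0000 +0.1429 -0.2857]
  T[2,:] = [-0.4167 -0.2500 +0.0000 +0.0833]
  T[3,:] = [-0.2105 -0.3158 -0.2105 +0.0000]
eigenvalue magnitudes: 0.6248, 0.3825, 0.3825, 0.0708.
ρ(T) = max|λ| = 0.6248; 0.6248 < 1, so it converges for any x₀.

0.6248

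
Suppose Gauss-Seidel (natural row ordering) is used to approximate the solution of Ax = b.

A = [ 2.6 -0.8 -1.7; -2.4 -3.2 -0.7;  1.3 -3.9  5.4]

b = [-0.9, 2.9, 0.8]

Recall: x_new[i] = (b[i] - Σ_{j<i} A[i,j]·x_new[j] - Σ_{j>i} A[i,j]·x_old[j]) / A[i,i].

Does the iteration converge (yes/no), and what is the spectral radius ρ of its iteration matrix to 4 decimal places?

yes, ρ = 0.9180

Let D = diag(2.6, -3.2, 5.4); L, U the strict triangles.
T_GS = -(D+L)⁻¹U: row 0 first, T[0,2] = -(-1.7)/(2.6) = +0.6538; later rows by forward substitution.
  T[0,:] = [+0.0000, +0.3077, +0.6538]
  T[1,:] = [+0.0000, -0.2308, -0.7091]
  T[2,:] = [+0.0000, -0.2407, -0.6696]
|eigenvalues of T|: 0.9180, 0.0177, 0.0000.
ρ = 0.9180; 0.9180 < 1, so it converges for any x₀.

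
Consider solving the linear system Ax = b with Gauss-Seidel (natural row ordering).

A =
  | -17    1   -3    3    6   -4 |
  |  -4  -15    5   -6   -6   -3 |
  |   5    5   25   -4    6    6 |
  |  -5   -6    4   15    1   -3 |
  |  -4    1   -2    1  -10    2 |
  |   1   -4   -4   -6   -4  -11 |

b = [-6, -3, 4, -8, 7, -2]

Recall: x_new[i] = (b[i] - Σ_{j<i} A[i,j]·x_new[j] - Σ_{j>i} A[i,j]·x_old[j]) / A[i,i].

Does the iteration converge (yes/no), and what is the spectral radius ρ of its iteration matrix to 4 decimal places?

A = D + L + U where D = diag(-17, -15, 25, 15, -10, -11).
GS T = -(D+L)⁻¹U: row 0 first, T[0,2] = -(-3)/(-17) = -0.1765; later rows by forward substitution.
  T[0,:] = [+0.0000, +0.0588, -0.1765, +0.1765, +0.3529, -0.2353]
  T[1,:] = [+0.0000, -0.0157, +0.3804, -0.4471, -0.4941, -0.1373]
  T[2,:] = [+0.0000, -0.0086, -0.0408, +0.2141, -0.2118, -0.1655]
  T[3,:] = [+0.0000, +0.0156, +0.1042, -0.1771, -0.0902, +0.1108]
  T[4,:] = [+0.0000, -0.0218, +0.1272, -0.1758, -0.1573, +0.3246]
  T[5,:] = [+0.0000, +0.0136, -0.2426, +0.2613, +0.3952, -0.0898]
moduli |λ_i(T)| = 0.6133, 0.3035, 0.0941, 0.0941, 0.0023, 0.0000.
spectral radius ρ = 0.6133; 0.6133 < 1 ⇒ converges.

yes, ρ = 0.6133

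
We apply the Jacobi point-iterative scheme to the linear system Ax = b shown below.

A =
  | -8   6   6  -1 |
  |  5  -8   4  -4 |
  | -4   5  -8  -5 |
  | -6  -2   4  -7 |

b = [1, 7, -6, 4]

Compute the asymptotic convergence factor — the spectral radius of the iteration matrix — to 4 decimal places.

1.2105

Split A = D + L + U, D = diag(-8, -8, -8, -7).
Jacobi T = -D⁻¹(L+U): T[0,2] = -(6)/(-8) = +0.7500; T[0,0] = 0.
  T[0,:] = [+0.0000 +0.7500 +0.7500 -0.1250]
  T[1,:] = [+0.6250 +0.0000 +0.5000 -0.5000]
  T[2,:] = [-0.5000 +0.6250 +0.0000 -0.6250]
  T[3,:] = [-0.8571 -0.2857 +0.5714 +0.0000]
|λ(T)| sorted: 1.2105, 0.9057, 0.9057, 0.7486.
spectral radius ρ = 1.2105; 1.2105 > 1 ⇒ diverges.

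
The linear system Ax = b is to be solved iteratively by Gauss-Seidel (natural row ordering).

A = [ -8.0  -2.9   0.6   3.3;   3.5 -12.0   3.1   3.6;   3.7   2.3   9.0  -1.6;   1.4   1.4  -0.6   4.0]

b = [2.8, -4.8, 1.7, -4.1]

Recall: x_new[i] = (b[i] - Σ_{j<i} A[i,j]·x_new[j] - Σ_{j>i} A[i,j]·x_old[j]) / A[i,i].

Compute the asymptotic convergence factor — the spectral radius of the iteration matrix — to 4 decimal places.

0.6111

Diagonal D = diag(-8, -12, 9, 4); L, U strict lower/upper.
Gauss-Seidel: T = -(D+L)⁻¹U, row 0 first, T[0,3] = -(3.3)/(-8) = +0.4125; later rows by forward substitution.
  T[0,:] = [+0.0000  -0.3625  +0.0750  +0.4125]
  T[1,:] = [+0.0000  -0.1057  +0.2802  +0.4203]
  T[2,:] = [+0.0000  +0.1760  -0.1024  -0.0992]
  T[3,:] = [+0.0000  +0.1903  -0.1397  -0.3064]
|eigenvalues of T|: 0.6111, 0.1572, 0.0606, 0.0000.
ρ(T) = max|λ| = 0.6111; 0.6111 < 1 ⇒ converges.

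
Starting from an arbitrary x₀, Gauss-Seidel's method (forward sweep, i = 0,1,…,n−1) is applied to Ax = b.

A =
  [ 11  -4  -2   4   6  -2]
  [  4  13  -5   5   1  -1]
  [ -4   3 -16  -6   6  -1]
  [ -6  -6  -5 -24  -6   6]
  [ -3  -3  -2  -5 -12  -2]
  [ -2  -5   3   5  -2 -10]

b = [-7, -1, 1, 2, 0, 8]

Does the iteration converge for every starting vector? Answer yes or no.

yes

Diagonal D = diag(11, 13, -16, -24, -12, -10); L, U strict lower/upper.
Gauss-Seidel: T = -(D+L)⁻¹U, row 0 first, T[0,1] = -(-4)/(11) = +0.3636; later rows by forward substitution.
  T[0,:] = [+0.0000, +0.3636, +0.1818, -0.3636, -0.5455, +0.1818]
  T[1,:] = [+0.0000, -0.1119, +0.3287, -0.2727, +0.0909, +0.0210]
  T[2,:] = [+0.0000, -0.1119, +0.0162, -0.3352, +0.5284, -0.1040]
  T[3,:] = [+0.0000, -0.0396, -0.1310, +0.2289, -0.2464, +0.2210]
  T[4,:] = [+0.0000, -0.0278, -0.0757, +0.1196, +0.1283, -0.2921]
  T[5,:] = [+0.0000, -0.0646, -0.2462, +0.1991, +0.0733, +0.0908]
|λ(T)| sorted: 0.5754, 0.3670, 0.3670, 0.0751, 0.0751, 0.0000.
ρ(T) = max|λ| = 0.5754; 0.5754 < 1 ⇒ converges.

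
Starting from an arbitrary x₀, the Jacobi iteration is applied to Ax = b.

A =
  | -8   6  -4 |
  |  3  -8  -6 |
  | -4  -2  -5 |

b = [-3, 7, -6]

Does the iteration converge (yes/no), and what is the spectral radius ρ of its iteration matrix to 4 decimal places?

A = D + L + U where D = diag(-8, -8, -5).
Jacobi: T = -D⁻¹(L+U), T[2,1] = -(-2)/(-5) = -0.4000; T[2,2] = 0.
  T[0,:] = [+0.0000, +0.7500, -0.5000]
  T[1,:] = [+0.3750, +0.0000, -0.7500]
  T[2,:] = [-0.8000, -0.4000, +0.0000]
|λ(T)| sorted: 1.1923, 0.6636, 0.6636.
ρ(T) = max|λ| = 1.1923; 1.1923 > 1: divergent.

no, ρ = 1.1923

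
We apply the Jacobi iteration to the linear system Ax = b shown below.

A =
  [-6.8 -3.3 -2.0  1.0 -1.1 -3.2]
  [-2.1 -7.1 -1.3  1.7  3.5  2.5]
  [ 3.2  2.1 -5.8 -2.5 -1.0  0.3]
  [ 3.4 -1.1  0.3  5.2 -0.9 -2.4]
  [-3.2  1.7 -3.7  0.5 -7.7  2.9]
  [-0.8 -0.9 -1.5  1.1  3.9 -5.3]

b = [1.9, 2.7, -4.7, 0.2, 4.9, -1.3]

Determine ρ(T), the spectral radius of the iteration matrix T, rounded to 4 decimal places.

Write A = D+L+U with D = diag(-6.8, -7.1, -5.8, 5.2, -7.7, -5.3).
T_J = -D⁻¹(L+U): T[3,0] = -(3.4)/(5.2) = -0.6538; T[3,3] = 0.
  T[0,:] = [+0.0000  -0.4853  -0.2941  +0.1471  -0.1618  -0.4706]
  T[1,:] = [-0.2958  +0.0000  -0.1831  +0.2394  +0.4930  +0.3521]
  T[2,:] = [+0.5517  +0.3621  +0.0000  -0.4310  -0.1724  +0.0517]
  T[3,:] = [-0.6538  +0.2115  -0.0577  +0.0000  +0.1731  +0.4615]
  T[4,:] = [-0.4156  +0.2208  -0.4805  +0.0649  +0.0000  +0.3766]
  T[5,:] = [-0.1509  -0.1698  -0.2830  +0.2075  +0.7358  +0.0000]
|eigenvalues of T|: 1.1755, 0.6759, 0.6558, 0.6558, 0.1328, 0.1328.
ρ(T) = max|λ| = 1.1755; 1.1755 > 1: divergent.

1.1755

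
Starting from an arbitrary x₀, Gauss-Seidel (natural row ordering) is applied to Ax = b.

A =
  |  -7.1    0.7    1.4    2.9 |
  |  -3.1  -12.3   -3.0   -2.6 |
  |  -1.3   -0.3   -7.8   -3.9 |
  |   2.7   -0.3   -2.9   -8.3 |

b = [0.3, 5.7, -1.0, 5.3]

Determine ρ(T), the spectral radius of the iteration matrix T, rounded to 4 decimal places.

Split A = D + L + U, D = diag(-7.1, -12.3, -7.8, -8.3).
T_GS = -(D+L)⁻¹U: row 0 first, T[0,3] = -(2.9)/(-7.1) = +0.4085; later rows by forward substitution.
  T[0,:] = [+0.0000 +0.0986 +0.1972 +0.4085]
  T[1,:] = [+0.0000 -0.0248 -0.2936 -0.3143]
  T[2,:] = [+0.0000 -0.0155 -0.0216 -0.5560]
  T[3,:] = [+0.0000 +0.0384 +0.0823 +0.3385]
|roots of det(T-λI)|: 0.1994, 0.1401, 0.1401, 0.0000.
spectral radius ρ = 0.1994; 0.1994 < 1: convergent.

0.1994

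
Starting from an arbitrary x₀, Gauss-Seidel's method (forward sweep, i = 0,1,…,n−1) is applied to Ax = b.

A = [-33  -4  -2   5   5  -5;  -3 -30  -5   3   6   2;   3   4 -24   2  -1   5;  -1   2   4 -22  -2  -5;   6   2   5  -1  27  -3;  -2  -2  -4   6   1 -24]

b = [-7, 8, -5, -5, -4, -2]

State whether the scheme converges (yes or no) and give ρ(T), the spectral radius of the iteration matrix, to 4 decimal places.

Let D = diag(-33, -30, -24, -22, 27, -24); L, U the strict triangles.
GS T = -(D+L)⁻¹U: row 0 first, T[0,2] = -(-2)/(-33) = -0.0606; later rows by forward substitution.
  T[0,:] = [+0.0000 -0.1212 -0.0606 +0.1515 +0.1515 -0.1515]
  T[1,:] = [+0.0000 +0.0121 -0.1606 +0.0848 +0.1848 +0.0818]
  T[2,:] = [+0.0000 -0.0131 -0.0343 +0.1164 +0.0081 +0.2030]
  T[3,:] = [+0.0000 +0.0042 -0.0181 +0.0220 -0.0795 -0.1760]
  T[4,:] = [+0.0000 +0.0286 +0.0311 -0.0607 -0.0518 +0.0946]
  T[5,:] = [+0.0000 +0.0135 +0.0209 -0.0361 -0.0514 -0.0681]
moduli |λ_i(T)| = 0.2083, 0.0860, 0.0612, 0.0612, 0.0211, 0.0000.
spectral radius ρ = 0.2083; 0.2083 < 1, so it converges for any x₀.

yes, ρ = 0.2083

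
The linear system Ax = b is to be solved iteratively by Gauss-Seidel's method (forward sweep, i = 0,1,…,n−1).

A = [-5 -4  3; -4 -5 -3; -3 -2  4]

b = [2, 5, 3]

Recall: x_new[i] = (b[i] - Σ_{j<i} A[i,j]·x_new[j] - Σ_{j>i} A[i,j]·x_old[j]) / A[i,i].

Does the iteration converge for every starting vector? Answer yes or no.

Split A = D + L + U, D = diag(-5, -5, 4).
T_GS = -(D+L)⁻¹U: row 0 first, T[0,2] = -(3)/(-5) = +0.6000; later rows by forward substitution.
  T[0,:] = [+0.0000  -0.8000  +0.6000]
  T[1,:] = [+0.0000  +0.6400  -1.0800]
  T[2,:] = [+0.0000  -0.2800  -0.0900]
|λ(T)| sorted: 0.9350, 0.3850, 0.0000.
ρ(T) = max|λ| = 0.9350; 0.9350 < 1, so it converges for any x₀.

yes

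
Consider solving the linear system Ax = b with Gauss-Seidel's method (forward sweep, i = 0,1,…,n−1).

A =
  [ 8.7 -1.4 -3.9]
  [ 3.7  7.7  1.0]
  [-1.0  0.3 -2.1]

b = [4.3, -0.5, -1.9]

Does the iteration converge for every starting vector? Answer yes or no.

Diagonal D = diag(8.7, 7.7, -2.1); L, U strict lower/upper.
Gauss-Seidel: T = -(D+L)⁻¹U, row 0 first, T[0,1] = -(-1.4)/(8.7) = +0.1609; later rows by forward substitution.
  T[0,:] = [+0.0000, +0.1609, +0.4483]
  T[1,:] = [+0.0000, -0.0773, -0.3453]
  T[2,:] = [+0.0000, -0.0877, -0.2628]
|roots of det(T-λI)|: 0.3672, 0.0271, 0.0000.
ρ = 0.3672; 0.3672 < 1 ⇒ converges.

yes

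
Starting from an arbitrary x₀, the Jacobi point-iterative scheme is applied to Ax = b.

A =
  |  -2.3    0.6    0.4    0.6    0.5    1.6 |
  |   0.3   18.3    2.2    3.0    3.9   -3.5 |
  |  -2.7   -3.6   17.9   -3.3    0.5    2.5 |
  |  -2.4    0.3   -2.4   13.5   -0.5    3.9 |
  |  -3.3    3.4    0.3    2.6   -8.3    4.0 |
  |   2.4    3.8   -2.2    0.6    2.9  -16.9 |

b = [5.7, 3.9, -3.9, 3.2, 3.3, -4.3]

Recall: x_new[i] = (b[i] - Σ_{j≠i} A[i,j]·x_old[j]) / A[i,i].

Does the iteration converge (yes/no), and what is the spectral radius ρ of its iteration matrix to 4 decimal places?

yes, ρ = 0.5468

Let D = diag(-2.3, 18.3, 17.9, 13.5, -8.3, -16.9); L, U the strict triangles.
Jacobi T = -D⁻¹(L+U): T[4,5] = -(4)/(-8.3) = +0.4819; T[4,4] = 0.
  T[0,:] = [+0.0000, +0.2609, +0.1739, +0.2609, +0.2174, +0.6957]
  T[1,:] = [-0.0164, +0.0000, -0.1202, -0.1639, -0.2131, +0.1913]
  T[2,:] = [+0.1508, +0.2011, +0.0000, +0.1844, -0.0279, -0.1397]
  T[3,:] = [+0.1778, -0.0222, +0.1778, +0.0000, +0.0370, -0.2889]
  T[4,:] = [-0.3976, +0.4096, +0.0361, +0.3133, +0.0000, +0.4819]
  T[5,:] = [+0.1420, +0.2249, -0.1302, +0.0355, +0.1716, +0.0000]
eigenvalue magnitudes: 0.5468, 0.3742, 0.3742, 0.3490, 0.3490, 0.1536.
ρ = 0.5468; 0.5468 < 1, so it converges for any x₀.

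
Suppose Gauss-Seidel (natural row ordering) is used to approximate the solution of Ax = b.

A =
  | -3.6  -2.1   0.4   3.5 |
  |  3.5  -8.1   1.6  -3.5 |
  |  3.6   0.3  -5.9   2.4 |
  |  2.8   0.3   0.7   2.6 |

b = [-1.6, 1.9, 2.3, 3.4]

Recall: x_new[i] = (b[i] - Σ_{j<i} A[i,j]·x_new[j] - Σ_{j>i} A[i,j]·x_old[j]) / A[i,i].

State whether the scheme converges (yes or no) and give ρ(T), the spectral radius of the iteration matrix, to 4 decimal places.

A = D + L + U where D = diag(-3.6, -8.1, -5.9, 2.6).
GS T = -(D+L)⁻¹U: row 0 first, T[0,3] = -(3.5)/(-3.6) = +0.9722; later rows by forward substitution.
  T[0,:] = [+0.0000, -0.5833, +0.1111, +0.9722]
  T[1,:] = [+0.0000, -0.2521, +0.2455, -0.0120]
  T[2,:] = [+0.0000, -0.3687, +0.0803, +0.9994]
  T[3,:] = [+0.0000, +0.7566, -0.1696, -1.3147]
eigenvalue magnitudes: 0.8874, 0.6824, 0.0834, 0.0000.
spectral radius ρ = 0.8874; 0.8874 < 1, so it converges for any x₀.

yes, ρ = 0.8874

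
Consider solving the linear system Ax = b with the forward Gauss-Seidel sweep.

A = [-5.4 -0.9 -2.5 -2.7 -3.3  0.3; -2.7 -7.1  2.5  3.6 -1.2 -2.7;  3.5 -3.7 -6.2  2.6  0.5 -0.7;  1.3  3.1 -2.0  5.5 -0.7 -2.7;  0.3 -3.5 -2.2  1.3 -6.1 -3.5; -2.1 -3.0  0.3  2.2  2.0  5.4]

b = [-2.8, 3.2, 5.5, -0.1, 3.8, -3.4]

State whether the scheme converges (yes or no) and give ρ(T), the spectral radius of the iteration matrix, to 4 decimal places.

Write A = D+L+U with D = diag(-5.4, -7.1, -6.2, 5.5, -6.1, 5.4).
GS T = -(D+L)⁻¹U: row 0 first, T[0,5] = -(0.3)/(-5.4) = +0.0556; later rows by forward substitution.
  T[0,:] = [+0.0000 -0.1667 -0.4630 -0.5000 -0.6111 +0.0556]
  T[1,:] = [+0.0000 +0.0634 +0.5282 +0.6972 +0.0634 -0.4014]
  T[2,:] = [+0.0000 -0.1319 -0.5765 -0.2790 -0.3022 +0.1580]
  T[3,:] = [+0.0000 -0.0443 -0.3979 -0.3762 +0.1261 +0.7615]
  T[4,:] = [+0.0000 -0.0064 -0.2027 -0.4042 +0.0694 -0.2354]
  T[5,:] = [+0.0000 -0.0018 +0.3826 +0.5113 -0.2628 -0.4332]
|roots of det(T-λI)|: 1.1914, 0.4016, 0.3978, 0.0606, 0.0606, 0.0000.
ρ = 1.1914; 1.1914 > 1 ⇒ diverges.

no, ρ = 1.1914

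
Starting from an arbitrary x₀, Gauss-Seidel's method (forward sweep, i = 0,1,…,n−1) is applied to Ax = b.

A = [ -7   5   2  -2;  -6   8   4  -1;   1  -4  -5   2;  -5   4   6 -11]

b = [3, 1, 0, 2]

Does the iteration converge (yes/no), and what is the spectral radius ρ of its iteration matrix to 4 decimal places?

yes, ρ = 0.8229

A = D + L + U where D = diag(-7, 8, -5, -11).
GS T = -(D+L)⁻¹U: row 0 first, T[0,3] = -(-2)/(-7) = -0.2857; later rows by forward substitution.
  T[0,:] = [+0.0000  +0.7143  +0.2857  -0.2857]
  T[1,:] = [+0.0000  +0.5357  -0.2857  -0.0893]
  T[2,:] = [+0.0000  -0.2857  +0.2857  +0.4143]
  T[3,:] = [+0.0000  -0.2857  -0.0779  +0.3234]
eigenvalue magnitudes: 0.8229, 0.2809, 0.2809, 0.0000.
ρ(T) = max|λ| = 0.8229; 0.8229 < 1, so it converges for any x₀.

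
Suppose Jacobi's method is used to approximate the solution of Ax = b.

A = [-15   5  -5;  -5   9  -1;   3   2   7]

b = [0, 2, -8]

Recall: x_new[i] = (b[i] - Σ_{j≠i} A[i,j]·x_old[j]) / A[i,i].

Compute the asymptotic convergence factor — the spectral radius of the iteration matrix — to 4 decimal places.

Write A = D+L+U with D = diag(-15, 9, 7).
Jacobi T = -D⁻¹(L+U): T[0,1] = -(5)/(-15) = +0.3333; T[0,0] = 0.
  T[0,:] = [+0.0000  +0.3333  -0.3333]
  T[1,:] = [+0.5556  +0.0000  +0.1111]
  T[2,:] = [-0.4286  -0.2857  +0.0000]
moduli |λ_i(T)| = 0.5985, 0.4656, 0.1329.
ρ = 0.5985; 0.5985 < 1, so it converges for any x₀.

0.5985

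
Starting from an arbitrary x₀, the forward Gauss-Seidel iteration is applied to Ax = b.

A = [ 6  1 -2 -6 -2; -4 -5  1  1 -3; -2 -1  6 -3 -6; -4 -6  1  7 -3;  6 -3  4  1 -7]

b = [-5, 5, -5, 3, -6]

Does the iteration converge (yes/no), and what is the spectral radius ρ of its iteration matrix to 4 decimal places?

no, ρ = 1.3774

Write A = D+L+U with D = diag(6, -5, 6, 7, -7).
Gauss-Seidel: T = -(D+L)⁻¹U, row 0 first, T[0,2] = -(-2)/(6) = +0.3333; later rows by forward substitution.
  T[0,:] = [+0.0000, -0.1667, +0.3333, +1.0000, +0.3333]
  T[1,:] = [+0.0000, +0.1333, -0.0667, -0.6000, -0.8667]
  T[2,:] = [+0.0000, -0.0333, +0.1000, +0.7333, +0.9667]
  T[3,:] = [+0.0000, +0.0238, +0.1190, -0.0476, -0.2619]
  T[4,:] = [+0.0000, -0.2156, +0.3884, +1.5265, +1.1721]
eigenvalue magnitudes: 1.3774, 0.1778, 0.1778, 0.1405, 0.0000.
ρ(T) = max|λ| = 1.3774; 1.3774 > 1, so it fails to converge.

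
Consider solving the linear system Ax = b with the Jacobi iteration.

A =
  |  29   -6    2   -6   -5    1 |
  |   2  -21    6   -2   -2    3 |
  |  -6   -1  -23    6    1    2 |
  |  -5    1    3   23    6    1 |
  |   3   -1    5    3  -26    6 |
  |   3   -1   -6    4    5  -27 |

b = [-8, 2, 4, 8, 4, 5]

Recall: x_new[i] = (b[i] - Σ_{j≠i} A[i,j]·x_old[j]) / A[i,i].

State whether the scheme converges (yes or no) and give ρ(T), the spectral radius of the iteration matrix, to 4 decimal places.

yes, ρ = 0.5051

Diagonal D = diag(29, -21, -23, 23, -26, -27); L, U strict lower/upper.
T_J = -D⁻¹(L+U): T[2,4] = -(1)/(-23) = +0.0435; T[2,2] = 0.
  T[0,:] = [+0.0000  +0.2069  -0.0690  +0.2069  +0.1724  -0.0345]
  T[1,:] = [+0.0952  +0.0000  +0.2857  -0.0952  -0.0952  +0.1429]
  T[2,:] = [-0.2609  -0.0435  +0.0000  +0.2609  +0.0435  +0.0870]
  T[3,:] = [+0.2174  -0.0435  -0.1304  +0.0000  -0.2609  -0.0435]
  T[4,:] = [+0.1154  -0.0385  +0.1923  +0.1154  +0.0000  +0.2308]
  T[5,:] = [+0.1111  -0.0370  -0.2222  +0.1481  +0.1852  +0.0000]
|roots of det(T-λI)|: 0.5051, 0.3452, 0.3452, 0.1976, 0.1976, 0.0098.
ρ = 0.5051; 0.5051 < 1, so it converges for any x₀.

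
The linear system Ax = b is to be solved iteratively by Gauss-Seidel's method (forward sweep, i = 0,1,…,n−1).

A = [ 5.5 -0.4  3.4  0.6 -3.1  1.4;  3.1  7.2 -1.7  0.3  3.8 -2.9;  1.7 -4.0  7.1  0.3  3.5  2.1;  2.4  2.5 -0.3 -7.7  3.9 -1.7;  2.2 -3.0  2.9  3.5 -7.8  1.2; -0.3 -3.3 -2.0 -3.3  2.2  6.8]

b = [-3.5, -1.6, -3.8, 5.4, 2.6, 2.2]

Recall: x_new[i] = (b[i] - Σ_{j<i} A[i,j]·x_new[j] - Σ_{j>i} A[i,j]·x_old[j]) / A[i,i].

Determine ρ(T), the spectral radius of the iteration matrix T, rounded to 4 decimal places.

0.9333

A = D + L + U where D = diag(5.5, 7.2, 7.1, -7.7, -7.8, 6.8).
Gauss-Seidel: T = -(D+L)⁻¹U, row 0 first, T[0,5] = -(1.4)/(5.5) = -0.2545; later rows by forward substitution.
  T[0,:] = [+0.0000 +0.0727 -0.6182 -0.1091 +0.5636 -0.2545]
  T[1,:] = [+0.0000 -0.0313 +0.5023 +0.0053 -0.7705 +0.5124]
  T[2,:] = [+0.0000 -0.0351 +0.4310 -0.0131 -1.0620 +0.0538]
  T[3,:] = [+0.0000 +0.0139 -0.0464 -0.0318 +0.4734 -0.1359]
  T[4,:] = [+0.0000 +0.0257 -0.2281 -0.0520 +0.2729 -0.1560]
  T[5,:] = [+0.0000 -0.0239 +0.3945 -0.0047 -0.5199 +0.2378]
|λ(T)| sorted: 0.9333, 0.1745, 0.1745, 0.1317, 0.0007, 0.0000.
spectral radius ρ = 0.9333; 0.9333 < 1: convergent.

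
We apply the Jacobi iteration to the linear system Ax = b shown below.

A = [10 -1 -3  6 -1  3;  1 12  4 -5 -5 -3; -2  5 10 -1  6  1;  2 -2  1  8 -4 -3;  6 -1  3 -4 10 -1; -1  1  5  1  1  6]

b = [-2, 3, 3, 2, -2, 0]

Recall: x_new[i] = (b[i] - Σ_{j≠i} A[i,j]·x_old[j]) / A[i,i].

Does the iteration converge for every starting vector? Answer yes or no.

no

Split A = D + L + U, D = diag(10, 12, 10, 8, 10, 6).
Jacobi T = -D⁻¹(L+U): T[5,1] = -(1)/(6) = -0.1667; T[5,5] = 0.
  T[0,:] = [+0.0000  +0.1000  +0.3000  -0.6000  +0.1000  -0.3000]
  T[1,:] = [-0.0833  +0.0000  -0.3333  +0.4167  +0.4167  +0.2500]
  T[2,:] = [+0.2000  -0.5000  +0.0000  +0.1000  -0.6000  -0.1000]
  T[3,:] = [-0.2500  +0.2500  -0.1250  +0.0000  +0.5000  +0.3750]
  T[4,:] = [-0.6000  +0.1000  -0.3000  +0.4000  +0.0000  +0.1000]
  T[5,:] = [+0.1667  -0.1667  -0.8333  -0.1667  -0.1667  +0.0000]
|roots of det(T-λI)|: 1.1758, 0.6884, 0.4708, 0.4708, 0.3273, 0.3273.
ρ(T) = max|λ| = 1.1758; 1.1758 > 1, so it fails to converge.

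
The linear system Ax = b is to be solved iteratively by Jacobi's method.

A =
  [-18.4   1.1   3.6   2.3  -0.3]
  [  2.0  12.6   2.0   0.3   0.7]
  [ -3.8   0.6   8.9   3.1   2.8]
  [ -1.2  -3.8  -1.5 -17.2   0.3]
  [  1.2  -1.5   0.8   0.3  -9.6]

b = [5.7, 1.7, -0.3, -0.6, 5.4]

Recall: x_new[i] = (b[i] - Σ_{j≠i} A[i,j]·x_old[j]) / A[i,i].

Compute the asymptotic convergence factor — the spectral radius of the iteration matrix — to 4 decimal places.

0.3714

Let D = diag(-18.4, 12.6, 8.9, -17.2, -9.6); L, U the strict triangles.
Jacobi: T = -D⁻¹(L+U), T[0,2] = -(3.6)/(-18.4) = +0.1957; T[0,0] = 0.
  T[0,:] = [+0.0000  +0.0598  +0.1957  +0.1250  -0.0163]
  T[1,:] = [-0.1587  +0.0000  -0.1587  -0.0238  -0.0556]
  T[2,:] = [+0.4270  -0.0674  +0.0000  -0.3483  -0.3146]
  T[3,:] = [-0.0698  -0.2209  -0.0872  +0.0000  +0.0174]
  T[4,:] = [+0.1250  -0.1562  +0.0833  +0.0312  +0.0000]
moduli |λ_i(T)| = 0.3714, 0.3070, 0.3070, 0.0648, 0.0648.
ρ(T) = max|λ| = 0.3714; 0.3714 < 1 ⇒ converges.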